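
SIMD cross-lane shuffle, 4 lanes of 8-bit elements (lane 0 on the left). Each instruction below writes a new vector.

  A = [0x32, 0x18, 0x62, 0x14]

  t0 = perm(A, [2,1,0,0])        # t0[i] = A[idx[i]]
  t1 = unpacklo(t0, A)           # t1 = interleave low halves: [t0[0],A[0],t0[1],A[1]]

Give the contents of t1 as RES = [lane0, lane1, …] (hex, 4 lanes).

→ t0 |62|18|32|32|
→ t1 |62|32|18|18|

RES = [ 0x62  0x32  0x18  0x18 ]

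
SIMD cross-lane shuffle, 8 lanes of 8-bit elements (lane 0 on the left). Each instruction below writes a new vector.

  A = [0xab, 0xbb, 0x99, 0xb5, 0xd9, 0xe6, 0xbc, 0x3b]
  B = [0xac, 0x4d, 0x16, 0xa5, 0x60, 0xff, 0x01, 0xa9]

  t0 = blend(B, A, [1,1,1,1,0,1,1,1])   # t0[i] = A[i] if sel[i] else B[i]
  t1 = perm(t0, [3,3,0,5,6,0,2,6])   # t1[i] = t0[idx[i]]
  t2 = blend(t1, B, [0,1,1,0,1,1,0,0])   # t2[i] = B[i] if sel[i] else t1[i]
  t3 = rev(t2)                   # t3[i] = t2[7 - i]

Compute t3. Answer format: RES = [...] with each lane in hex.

RES = [0xbc, 0x99, 0xff, 0x60, 0xe6, 0x16, 0x4d, 0xb5]

t0 = [0xab, 0xbb, 0x99, 0xb5, 0x60, 0xe6, 0xbc, 0x3b]
t1 = [0xb5, 0xb5, 0xab, 0xe6, 0xbc, 0xab, 0x99, 0xbc]
t2 = [0xb5, 0x4d, 0x16, 0xe6, 0x60, 0xff, 0x99, 0xbc]
t3 = [0xbc, 0x99, 0xff, 0x60, 0xe6, 0x16, 0x4d, 0xb5]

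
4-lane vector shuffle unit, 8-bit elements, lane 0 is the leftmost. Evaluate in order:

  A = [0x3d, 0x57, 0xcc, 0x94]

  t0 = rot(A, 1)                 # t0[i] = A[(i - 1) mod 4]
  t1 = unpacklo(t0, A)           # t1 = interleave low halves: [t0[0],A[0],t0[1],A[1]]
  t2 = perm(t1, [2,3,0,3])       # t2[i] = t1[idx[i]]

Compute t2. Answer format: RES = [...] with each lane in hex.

RES = [ 0x3d  0x57  0x94  0x57 ]

t0 = [0x94, 0x3d, 0x57, 0xcc]
t1 = [0x94, 0x3d, 0x3d, 0x57]
t2 = [0x3d, 0x57, 0x94, 0x57]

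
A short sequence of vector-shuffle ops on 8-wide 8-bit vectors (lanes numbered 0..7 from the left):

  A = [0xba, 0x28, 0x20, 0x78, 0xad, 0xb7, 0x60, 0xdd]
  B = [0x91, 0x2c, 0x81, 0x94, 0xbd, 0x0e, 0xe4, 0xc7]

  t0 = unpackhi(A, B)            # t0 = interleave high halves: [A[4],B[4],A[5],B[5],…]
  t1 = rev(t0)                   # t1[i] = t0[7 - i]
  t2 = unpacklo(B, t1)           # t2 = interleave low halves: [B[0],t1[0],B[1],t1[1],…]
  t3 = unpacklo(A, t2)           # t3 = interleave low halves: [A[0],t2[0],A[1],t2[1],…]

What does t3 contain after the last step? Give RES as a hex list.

RES = [0xba, 0x91, 0x28, 0xc7, 0x20, 0x2c, 0x78, 0xdd]

t0 = [0xad, 0xbd, 0xb7, 0x0e, 0x60, 0xe4, 0xdd, 0xc7]
t1 = [0xc7, 0xdd, 0xe4, 0x60, 0x0e, 0xb7, 0xbd, 0xad]
t2 = [0x91, 0xc7, 0x2c, 0xdd, 0x81, 0xe4, 0x94, 0x60]
t3 = [0xba, 0x91, 0x28, 0xc7, 0x20, 0x2c, 0x78, 0xdd]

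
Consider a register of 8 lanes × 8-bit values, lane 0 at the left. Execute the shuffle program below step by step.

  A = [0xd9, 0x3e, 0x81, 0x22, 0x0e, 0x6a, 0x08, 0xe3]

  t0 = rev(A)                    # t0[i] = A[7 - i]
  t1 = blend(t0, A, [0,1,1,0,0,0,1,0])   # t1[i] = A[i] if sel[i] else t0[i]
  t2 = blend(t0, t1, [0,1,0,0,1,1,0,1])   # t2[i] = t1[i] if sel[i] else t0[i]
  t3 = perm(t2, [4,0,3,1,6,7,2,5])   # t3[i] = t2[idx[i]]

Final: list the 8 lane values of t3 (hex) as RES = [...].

RES = [0x22, 0xe3, 0x0e, 0x3e, 0x3e, 0xd9, 0x6a, 0x81]

→ t0 |e3|08|6a|0e|22|81|3e|d9|
→ t1 |e3|3e|81|0e|22|81|08|d9|
→ t2 |e3|3e|6a|0e|22|81|3e|d9|
→ t3 |22|e3|0e|3e|3e|d9|6a|81|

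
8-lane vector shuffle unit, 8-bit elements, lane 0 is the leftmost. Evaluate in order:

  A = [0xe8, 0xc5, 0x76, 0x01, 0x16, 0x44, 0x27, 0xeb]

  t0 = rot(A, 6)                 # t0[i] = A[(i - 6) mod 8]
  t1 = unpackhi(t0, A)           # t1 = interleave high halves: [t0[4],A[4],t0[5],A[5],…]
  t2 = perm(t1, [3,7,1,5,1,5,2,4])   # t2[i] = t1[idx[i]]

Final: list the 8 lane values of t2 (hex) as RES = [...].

RES = [ 0x44  0xeb  0x16  0x27  0x16  0x27  0xeb  0xe8 ]

→ t0 |76|01|16|44|27|eb|e8|c5|
→ t1 |27|16|eb|44|e8|27|c5|eb|
→ t2 |44|eb|16|27|16|27|eb|e8|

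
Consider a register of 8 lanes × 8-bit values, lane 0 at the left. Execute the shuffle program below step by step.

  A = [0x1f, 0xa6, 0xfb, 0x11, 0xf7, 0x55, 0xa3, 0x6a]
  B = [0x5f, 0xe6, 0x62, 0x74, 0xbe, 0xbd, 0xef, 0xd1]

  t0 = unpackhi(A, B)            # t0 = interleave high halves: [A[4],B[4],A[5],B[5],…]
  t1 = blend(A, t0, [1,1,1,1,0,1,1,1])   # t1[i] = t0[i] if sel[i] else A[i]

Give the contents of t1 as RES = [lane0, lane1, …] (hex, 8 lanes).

RES = [0xf7, 0xbe, 0x55, 0xbd, 0xf7, 0xef, 0x6a, 0xd1]

  t0: f7 be 55 bd a3 ef 6a d1
  t1: f7 be 55 bd f7 ef 6a d1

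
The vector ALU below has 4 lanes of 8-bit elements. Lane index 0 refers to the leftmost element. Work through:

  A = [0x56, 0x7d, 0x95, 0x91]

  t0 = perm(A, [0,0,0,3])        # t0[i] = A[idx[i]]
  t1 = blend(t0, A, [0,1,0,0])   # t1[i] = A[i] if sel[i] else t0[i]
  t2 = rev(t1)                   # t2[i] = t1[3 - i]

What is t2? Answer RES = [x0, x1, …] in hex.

RES = [0x91, 0x56, 0x7d, 0x56]

t0 = [0x56, 0x56, 0x56, 0x91]
t1 = [0x56, 0x7d, 0x56, 0x91]
t2 = [0x91, 0x56, 0x7d, 0x56]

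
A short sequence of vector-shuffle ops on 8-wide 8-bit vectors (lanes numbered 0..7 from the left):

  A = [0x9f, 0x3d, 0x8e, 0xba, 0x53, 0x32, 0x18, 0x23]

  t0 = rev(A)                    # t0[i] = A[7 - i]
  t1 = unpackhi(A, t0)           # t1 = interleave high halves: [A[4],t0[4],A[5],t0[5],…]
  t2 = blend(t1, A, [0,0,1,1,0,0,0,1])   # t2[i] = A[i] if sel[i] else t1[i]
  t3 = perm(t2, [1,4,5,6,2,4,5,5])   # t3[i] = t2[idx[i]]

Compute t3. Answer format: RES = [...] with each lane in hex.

RES = [ 0xba  0x18  0x3d  0x23  0x8e  0x18  0x3d  0x3d ]

→ t0 |23|18|32|53|ba|8e|3d|9f|
→ t1 |53|ba|32|8e|18|3d|23|9f|
→ t2 |53|ba|8e|ba|18|3d|23|23|
→ t3 |ba|18|3d|23|8e|18|3d|3d|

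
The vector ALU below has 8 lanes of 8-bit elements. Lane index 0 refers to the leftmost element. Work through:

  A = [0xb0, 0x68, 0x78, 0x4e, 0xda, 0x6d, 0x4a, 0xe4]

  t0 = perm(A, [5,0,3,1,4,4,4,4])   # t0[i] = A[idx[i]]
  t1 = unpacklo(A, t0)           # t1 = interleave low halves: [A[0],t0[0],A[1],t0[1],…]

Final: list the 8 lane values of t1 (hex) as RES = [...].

  t0: 6d b0 4e 68 da da da da
  t1: b0 6d 68 b0 78 4e 4e 68

RES = [0xb0, 0x6d, 0x68, 0xb0, 0x78, 0x4e, 0x4e, 0x68]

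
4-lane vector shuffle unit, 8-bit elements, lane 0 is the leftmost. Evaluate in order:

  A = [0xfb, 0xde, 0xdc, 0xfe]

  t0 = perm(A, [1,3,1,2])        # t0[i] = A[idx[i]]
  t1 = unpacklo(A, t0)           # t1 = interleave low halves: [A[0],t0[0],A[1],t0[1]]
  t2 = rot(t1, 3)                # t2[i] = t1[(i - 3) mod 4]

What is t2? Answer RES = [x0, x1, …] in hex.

→ t0 |de|fe|de|dc|
→ t1 |fb|de|de|fe|
→ t2 |de|de|fe|fb|

RES = [ 0xde  0xde  0xfe  0xfb ]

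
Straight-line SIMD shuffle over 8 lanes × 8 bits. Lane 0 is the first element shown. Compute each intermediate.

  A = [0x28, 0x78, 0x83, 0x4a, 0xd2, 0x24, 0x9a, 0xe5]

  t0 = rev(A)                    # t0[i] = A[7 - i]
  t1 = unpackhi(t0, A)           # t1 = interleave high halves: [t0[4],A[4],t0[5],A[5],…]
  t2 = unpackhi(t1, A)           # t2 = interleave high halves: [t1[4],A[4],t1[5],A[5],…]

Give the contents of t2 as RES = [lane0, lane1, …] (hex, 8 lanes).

RES = [0x78, 0xd2, 0x9a, 0x24, 0x28, 0x9a, 0xe5, 0xe5]

t0 = [0xe5, 0x9a, 0x24, 0xd2, 0x4a, 0x83, 0x78, 0x28]
t1 = [0x4a, 0xd2, 0x83, 0x24, 0x78, 0x9a, 0x28, 0xe5]
t2 = [0x78, 0xd2, 0x9a, 0x24, 0x28, 0x9a, 0xe5, 0xe5]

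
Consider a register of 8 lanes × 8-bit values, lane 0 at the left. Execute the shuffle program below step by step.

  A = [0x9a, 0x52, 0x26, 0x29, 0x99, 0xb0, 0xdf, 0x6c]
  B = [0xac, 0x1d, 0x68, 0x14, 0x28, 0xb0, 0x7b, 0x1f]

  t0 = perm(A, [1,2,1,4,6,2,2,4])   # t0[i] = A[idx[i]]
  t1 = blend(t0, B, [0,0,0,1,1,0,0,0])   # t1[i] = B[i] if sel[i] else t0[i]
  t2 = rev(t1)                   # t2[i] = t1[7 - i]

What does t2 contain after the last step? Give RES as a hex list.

RES = [ 0x99  0x26  0x26  0x28  0x14  0x52  0x26  0x52 ]

→ t0 |52|26|52|99|df|26|26|99|
→ t1 |52|26|52|14|28|26|26|99|
→ t2 |99|26|26|28|14|52|26|52|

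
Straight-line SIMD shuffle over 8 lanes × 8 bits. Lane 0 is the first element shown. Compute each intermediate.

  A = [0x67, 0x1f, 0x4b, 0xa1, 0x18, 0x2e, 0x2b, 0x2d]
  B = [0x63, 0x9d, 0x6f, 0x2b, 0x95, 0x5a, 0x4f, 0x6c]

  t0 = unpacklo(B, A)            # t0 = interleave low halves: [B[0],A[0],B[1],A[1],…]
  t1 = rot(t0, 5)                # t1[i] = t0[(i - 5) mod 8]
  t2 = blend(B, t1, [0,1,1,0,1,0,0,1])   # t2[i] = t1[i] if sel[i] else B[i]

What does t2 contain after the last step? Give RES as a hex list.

→ t0 |63|67|9d|1f|6f|4b|2b|a1|
→ t1 |1f|6f|4b|2b|a1|63|67|9d|
→ t2 |63|6f|4b|2b|a1|5a|4f|9d|

RES = [ 0x63  0x6f  0x4b  0x2b  0xa1  0x5a  0x4f  0x9d ]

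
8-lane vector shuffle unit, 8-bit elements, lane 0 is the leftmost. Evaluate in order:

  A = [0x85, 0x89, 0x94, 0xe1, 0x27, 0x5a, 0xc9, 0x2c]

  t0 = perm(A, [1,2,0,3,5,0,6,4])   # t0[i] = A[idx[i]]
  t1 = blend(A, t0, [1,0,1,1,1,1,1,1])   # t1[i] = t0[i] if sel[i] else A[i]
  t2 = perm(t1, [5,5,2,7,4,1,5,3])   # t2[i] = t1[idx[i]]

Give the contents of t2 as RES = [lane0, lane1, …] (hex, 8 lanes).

  t0: 89 94 85 e1 5a 85 c9 27
  t1: 89 89 85 e1 5a 85 c9 27
  t2: 85 85 85 27 5a 89 85 e1

RES = [ 0x85  0x85  0x85  0x27  0x5a  0x89  0x85  0xe1 ]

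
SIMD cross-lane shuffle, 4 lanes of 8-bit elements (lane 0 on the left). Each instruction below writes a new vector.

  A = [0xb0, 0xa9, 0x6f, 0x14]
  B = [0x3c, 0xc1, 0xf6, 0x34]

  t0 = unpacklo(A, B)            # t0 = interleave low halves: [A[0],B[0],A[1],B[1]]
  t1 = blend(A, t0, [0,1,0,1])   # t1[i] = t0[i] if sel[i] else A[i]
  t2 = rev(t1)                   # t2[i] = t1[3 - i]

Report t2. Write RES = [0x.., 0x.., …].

RES = [ 0xc1  0x6f  0x3c  0xb0 ]

t0 = [0xb0, 0x3c, 0xa9, 0xc1]
t1 = [0xb0, 0x3c, 0x6f, 0xc1]
t2 = [0xc1, 0x6f, 0x3c, 0xb0]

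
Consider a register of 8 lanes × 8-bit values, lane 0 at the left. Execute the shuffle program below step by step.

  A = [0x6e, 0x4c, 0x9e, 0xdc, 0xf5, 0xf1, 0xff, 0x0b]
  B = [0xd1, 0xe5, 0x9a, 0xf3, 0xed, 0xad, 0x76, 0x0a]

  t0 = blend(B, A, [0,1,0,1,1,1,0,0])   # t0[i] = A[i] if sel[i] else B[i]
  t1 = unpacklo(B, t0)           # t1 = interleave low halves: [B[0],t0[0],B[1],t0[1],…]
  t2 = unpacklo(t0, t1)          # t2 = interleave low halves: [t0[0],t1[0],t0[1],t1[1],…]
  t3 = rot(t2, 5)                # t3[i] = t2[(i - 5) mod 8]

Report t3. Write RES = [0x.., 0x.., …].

RES = [0xd1, 0x9a, 0xe5, 0xdc, 0x4c, 0xd1, 0xd1, 0x4c]

t0 = [0xd1, 0x4c, 0x9a, 0xdc, 0xf5, 0xf1, 0x76, 0x0a]
t1 = [0xd1, 0xd1, 0xe5, 0x4c, 0x9a, 0x9a, 0xf3, 0xdc]
t2 = [0xd1, 0xd1, 0x4c, 0xd1, 0x9a, 0xe5, 0xdc, 0x4c]
t3 = [0xd1, 0x9a, 0xe5, 0xdc, 0x4c, 0xd1, 0xd1, 0x4c]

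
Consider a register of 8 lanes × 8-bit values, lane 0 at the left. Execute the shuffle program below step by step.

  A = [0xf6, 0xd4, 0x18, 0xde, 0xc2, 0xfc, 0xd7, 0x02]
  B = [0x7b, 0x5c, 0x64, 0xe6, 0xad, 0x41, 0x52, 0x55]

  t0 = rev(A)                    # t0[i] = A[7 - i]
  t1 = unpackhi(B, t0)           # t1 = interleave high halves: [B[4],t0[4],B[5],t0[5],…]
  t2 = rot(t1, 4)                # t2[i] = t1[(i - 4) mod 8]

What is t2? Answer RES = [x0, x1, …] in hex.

RES = [ 0x52  0xd4  0x55  0xf6  0xad  0xde  0x41  0x18 ]

→ t0 |02|d7|fc|c2|de|18|d4|f6|
→ t1 |ad|de|41|18|52|d4|55|f6|
→ t2 |52|d4|55|f6|ad|de|41|18|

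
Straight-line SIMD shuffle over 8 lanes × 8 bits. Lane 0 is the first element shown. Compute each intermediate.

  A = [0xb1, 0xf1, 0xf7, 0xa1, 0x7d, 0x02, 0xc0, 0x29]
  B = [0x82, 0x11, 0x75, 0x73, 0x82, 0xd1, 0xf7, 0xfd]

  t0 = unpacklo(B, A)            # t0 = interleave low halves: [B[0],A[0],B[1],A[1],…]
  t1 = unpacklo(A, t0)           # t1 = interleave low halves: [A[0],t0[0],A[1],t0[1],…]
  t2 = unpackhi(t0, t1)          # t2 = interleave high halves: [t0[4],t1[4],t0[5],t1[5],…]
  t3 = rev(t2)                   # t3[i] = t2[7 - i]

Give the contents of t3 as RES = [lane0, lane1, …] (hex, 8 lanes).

RES = [0xf1, 0xa1, 0xa1, 0x73, 0x11, 0xf7, 0xf7, 0x75]

t0 = [0x82, 0xb1, 0x11, 0xf1, 0x75, 0xf7, 0x73, 0xa1]
t1 = [0xb1, 0x82, 0xf1, 0xb1, 0xf7, 0x11, 0xa1, 0xf1]
t2 = [0x75, 0xf7, 0xf7, 0x11, 0x73, 0xa1, 0xa1, 0xf1]
t3 = [0xf1, 0xa1, 0xa1, 0x73, 0x11, 0xf7, 0xf7, 0x75]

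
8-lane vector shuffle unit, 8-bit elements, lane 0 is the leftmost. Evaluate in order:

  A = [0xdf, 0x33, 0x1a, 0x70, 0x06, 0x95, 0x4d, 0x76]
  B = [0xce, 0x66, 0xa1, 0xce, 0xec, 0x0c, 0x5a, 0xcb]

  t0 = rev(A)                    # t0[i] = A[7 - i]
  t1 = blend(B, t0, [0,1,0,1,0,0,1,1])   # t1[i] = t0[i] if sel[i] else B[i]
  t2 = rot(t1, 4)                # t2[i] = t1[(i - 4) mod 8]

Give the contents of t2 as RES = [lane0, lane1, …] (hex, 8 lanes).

  t0: 76 4d 95 06 70 1a 33 df
  t1: ce 4d a1 06 ec 0c 33 df
  t2: ec 0c 33 df ce 4d a1 06

RES = [ 0xec  0x0c  0x33  0xdf  0xce  0x4d  0xa1  0x06 ]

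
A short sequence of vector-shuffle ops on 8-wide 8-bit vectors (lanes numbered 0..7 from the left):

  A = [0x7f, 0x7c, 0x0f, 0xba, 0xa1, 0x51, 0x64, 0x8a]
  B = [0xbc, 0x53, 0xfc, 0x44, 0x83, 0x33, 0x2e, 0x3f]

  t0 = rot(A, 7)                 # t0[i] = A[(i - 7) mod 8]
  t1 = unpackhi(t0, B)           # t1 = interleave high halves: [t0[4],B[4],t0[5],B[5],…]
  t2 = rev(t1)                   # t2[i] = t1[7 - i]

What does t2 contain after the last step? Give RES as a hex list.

RES = [0x3f, 0x7f, 0x2e, 0x8a, 0x33, 0x64, 0x83, 0x51]

t0 = [0x7c, 0x0f, 0xba, 0xa1, 0x51, 0x64, 0x8a, 0x7f]
t1 = [0x51, 0x83, 0x64, 0x33, 0x8a, 0x2e, 0x7f, 0x3f]
t2 = [0x3f, 0x7f, 0x2e, 0x8a, 0x33, 0x64, 0x83, 0x51]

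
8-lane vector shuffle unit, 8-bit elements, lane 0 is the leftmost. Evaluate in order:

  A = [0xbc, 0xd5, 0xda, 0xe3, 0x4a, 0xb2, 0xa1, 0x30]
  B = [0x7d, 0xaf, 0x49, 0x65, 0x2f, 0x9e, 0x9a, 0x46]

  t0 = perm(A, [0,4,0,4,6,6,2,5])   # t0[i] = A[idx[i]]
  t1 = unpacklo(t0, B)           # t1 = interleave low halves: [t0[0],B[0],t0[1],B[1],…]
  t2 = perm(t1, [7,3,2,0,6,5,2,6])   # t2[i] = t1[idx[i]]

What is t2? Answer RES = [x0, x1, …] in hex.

RES = [ 0x65  0xaf  0x4a  0xbc  0x4a  0x49  0x4a  0x4a ]

→ t0 |bc|4a|bc|4a|a1|a1|da|b2|
→ t1 |bc|7d|4a|af|bc|49|4a|65|
→ t2 |65|af|4a|bc|4a|49|4a|4a|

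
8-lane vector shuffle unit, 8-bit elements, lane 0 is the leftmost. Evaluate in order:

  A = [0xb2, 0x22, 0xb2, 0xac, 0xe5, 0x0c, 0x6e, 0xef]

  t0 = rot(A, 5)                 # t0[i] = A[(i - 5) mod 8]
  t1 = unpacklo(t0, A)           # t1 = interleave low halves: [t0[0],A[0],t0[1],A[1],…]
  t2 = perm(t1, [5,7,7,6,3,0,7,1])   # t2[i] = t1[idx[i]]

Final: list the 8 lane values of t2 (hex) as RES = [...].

RES = [ 0xb2  0xac  0xac  0x6e  0x22  0xac  0xac  0xb2 ]

  t0: ac e5 0c 6e ef b2 22 b2
  t1: ac b2 e5 22 0c b2 6e ac
  t2: b2 ac ac 6e 22 ac ac b2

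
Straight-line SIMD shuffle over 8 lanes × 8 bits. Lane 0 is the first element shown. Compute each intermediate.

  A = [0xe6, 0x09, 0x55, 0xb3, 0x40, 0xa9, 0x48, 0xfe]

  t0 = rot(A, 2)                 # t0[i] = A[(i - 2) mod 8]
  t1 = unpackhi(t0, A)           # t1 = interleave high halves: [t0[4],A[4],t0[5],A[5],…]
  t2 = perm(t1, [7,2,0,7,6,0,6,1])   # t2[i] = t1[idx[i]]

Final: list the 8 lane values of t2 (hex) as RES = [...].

RES = [0xfe, 0xb3, 0x55, 0xfe, 0xa9, 0x55, 0xa9, 0x40]

t0 = [0x48, 0xfe, 0xe6, 0x09, 0x55, 0xb3, 0x40, 0xa9]
t1 = [0x55, 0x40, 0xb3, 0xa9, 0x40, 0x48, 0xa9, 0xfe]
t2 = [0xfe, 0xb3, 0x55, 0xfe, 0xa9, 0x55, 0xa9, 0x40]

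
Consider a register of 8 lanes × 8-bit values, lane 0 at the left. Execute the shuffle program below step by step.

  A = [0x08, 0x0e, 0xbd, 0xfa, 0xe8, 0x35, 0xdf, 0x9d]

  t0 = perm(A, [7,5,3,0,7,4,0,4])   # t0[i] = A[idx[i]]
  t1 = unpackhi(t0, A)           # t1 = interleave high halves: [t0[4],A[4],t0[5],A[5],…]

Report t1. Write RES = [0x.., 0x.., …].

t0 = [0x9d, 0x35, 0xfa, 0x08, 0x9d, 0xe8, 0x08, 0xe8]
t1 = [0x9d, 0xe8, 0xe8, 0x35, 0x08, 0xdf, 0xe8, 0x9d]

RES = [ 0x9d  0xe8  0xe8  0x35  0x08  0xdf  0xe8  0x9d ]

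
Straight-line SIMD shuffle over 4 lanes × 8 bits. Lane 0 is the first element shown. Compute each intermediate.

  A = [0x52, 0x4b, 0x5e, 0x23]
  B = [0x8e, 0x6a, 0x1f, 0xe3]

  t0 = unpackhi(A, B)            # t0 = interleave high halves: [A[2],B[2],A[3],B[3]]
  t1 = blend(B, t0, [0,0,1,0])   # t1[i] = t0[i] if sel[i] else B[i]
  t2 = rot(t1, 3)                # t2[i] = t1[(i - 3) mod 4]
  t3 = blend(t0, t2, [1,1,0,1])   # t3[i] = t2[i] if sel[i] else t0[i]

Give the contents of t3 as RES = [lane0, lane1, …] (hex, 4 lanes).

RES = [ 0x6a  0x23  0x23  0x8e ]

→ t0 |5e|1f|23|e3|
→ t1 |8e|6a|23|e3|
→ t2 |6a|23|e3|8e|
→ t3 |6a|23|23|8e|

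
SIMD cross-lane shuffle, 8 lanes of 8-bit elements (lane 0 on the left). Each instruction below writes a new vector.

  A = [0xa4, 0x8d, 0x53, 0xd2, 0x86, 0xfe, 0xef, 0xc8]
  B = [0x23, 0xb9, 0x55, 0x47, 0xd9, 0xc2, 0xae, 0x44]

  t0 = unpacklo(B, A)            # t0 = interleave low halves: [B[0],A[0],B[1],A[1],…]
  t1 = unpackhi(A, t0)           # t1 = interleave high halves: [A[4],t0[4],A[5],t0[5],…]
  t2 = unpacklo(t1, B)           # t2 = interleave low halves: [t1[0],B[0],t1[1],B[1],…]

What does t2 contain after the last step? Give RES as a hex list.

RES = [0x86, 0x23, 0x55, 0xb9, 0xfe, 0x55, 0x53, 0x47]

  t0: 23 a4 b9 8d 55 53 47 d2
  t1: 86 55 fe 53 ef 47 c8 d2
  t2: 86 23 55 b9 fe 55 53 47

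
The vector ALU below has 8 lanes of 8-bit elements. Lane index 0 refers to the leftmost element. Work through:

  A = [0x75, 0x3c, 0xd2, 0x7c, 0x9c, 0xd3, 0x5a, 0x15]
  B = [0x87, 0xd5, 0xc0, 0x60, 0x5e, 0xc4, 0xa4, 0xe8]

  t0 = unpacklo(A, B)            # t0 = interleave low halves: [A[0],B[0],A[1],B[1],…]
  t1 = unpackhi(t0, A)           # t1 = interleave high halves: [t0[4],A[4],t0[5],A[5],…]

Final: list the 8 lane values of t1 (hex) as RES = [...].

RES = [ 0xd2  0x9c  0xc0  0xd3  0x7c  0x5a  0x60  0x15 ]

  t0: 75 87 3c d5 d2 c0 7c 60
  t1: d2 9c c0 d3 7c 5a 60 15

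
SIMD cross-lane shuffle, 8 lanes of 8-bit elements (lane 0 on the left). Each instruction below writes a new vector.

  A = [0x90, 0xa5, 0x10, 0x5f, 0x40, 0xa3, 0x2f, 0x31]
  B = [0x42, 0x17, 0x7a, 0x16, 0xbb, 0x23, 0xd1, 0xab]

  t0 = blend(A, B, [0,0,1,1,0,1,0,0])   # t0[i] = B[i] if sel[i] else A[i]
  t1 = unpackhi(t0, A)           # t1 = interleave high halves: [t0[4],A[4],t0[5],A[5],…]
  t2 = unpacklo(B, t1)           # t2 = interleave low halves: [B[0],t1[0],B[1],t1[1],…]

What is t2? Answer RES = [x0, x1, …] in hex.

RES = [ 0x42  0x40  0x17  0x40  0x7a  0x23  0x16  0xa3 ]

  t0: 90 a5 7a 16 40 23 2f 31
  t1: 40 40 23 a3 2f 2f 31 31
  t2: 42 40 17 40 7a 23 16 a3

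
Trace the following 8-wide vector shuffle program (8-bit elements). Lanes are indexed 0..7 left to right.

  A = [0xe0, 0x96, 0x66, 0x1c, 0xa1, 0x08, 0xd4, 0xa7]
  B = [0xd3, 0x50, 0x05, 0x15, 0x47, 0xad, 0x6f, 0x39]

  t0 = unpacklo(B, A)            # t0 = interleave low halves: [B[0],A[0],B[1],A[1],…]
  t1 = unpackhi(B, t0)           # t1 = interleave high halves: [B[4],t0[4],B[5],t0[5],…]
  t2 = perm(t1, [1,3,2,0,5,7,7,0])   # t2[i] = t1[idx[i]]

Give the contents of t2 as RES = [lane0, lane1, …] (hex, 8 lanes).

  t0: d3 e0 50 96 05 66 15 1c
  t1: 47 05 ad 66 6f 15 39 1c
  t2: 05 66 ad 47 15 1c 1c 47

RES = [ 0x05  0x66  0xad  0x47  0x15  0x1c  0x1c  0x47 ]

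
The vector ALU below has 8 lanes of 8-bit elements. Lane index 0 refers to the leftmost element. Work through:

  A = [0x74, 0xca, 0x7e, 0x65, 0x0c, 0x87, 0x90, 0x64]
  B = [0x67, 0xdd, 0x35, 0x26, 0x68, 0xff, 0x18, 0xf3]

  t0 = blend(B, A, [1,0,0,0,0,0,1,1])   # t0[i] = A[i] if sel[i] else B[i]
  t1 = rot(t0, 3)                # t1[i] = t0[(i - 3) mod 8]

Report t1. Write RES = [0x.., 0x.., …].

RES = [0xff, 0x90, 0x64, 0x74, 0xdd, 0x35, 0x26, 0x68]

  t0: 74 dd 35 26 68 ff 90 64
  t1: ff 90 64 74 dd 35 26 68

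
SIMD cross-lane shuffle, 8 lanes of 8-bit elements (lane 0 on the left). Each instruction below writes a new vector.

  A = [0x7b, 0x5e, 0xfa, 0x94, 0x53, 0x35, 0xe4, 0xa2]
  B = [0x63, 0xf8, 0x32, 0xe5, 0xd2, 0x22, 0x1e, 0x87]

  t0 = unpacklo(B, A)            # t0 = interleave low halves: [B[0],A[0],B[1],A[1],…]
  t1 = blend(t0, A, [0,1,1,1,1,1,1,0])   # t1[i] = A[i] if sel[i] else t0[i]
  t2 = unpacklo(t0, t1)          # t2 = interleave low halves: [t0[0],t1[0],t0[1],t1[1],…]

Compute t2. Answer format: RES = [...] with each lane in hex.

RES = [ 0x63  0x63  0x7b  0x5e  0xf8  0xfa  0x5e  0x94 ]

t0 = [0x63, 0x7b, 0xf8, 0x5e, 0x32, 0xfa, 0xe5, 0x94]
t1 = [0x63, 0x5e, 0xfa, 0x94, 0x53, 0x35, 0xe4, 0x94]
t2 = [0x63, 0x63, 0x7b, 0x5e, 0xf8, 0xfa, 0x5e, 0x94]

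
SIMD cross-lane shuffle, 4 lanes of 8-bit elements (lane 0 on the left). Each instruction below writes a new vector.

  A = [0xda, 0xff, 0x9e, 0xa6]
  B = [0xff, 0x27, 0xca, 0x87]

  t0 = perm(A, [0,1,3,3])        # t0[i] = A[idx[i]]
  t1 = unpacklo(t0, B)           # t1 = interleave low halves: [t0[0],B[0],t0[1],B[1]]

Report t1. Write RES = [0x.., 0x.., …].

RES = [ 0xda  0xff  0xff  0x27 ]

t0 = [0xda, 0xff, 0xa6, 0xa6]
t1 = [0xda, 0xff, 0xff, 0x27]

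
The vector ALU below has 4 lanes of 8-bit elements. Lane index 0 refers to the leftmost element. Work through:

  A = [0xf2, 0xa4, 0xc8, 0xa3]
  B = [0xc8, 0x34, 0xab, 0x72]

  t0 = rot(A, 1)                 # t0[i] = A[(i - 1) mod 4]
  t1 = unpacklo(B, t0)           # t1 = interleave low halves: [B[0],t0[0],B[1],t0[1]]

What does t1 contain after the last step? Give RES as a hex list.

  t0: a3 f2 a4 c8
  t1: c8 a3 34 f2

RES = [ 0xc8  0xa3  0x34  0xf2 ]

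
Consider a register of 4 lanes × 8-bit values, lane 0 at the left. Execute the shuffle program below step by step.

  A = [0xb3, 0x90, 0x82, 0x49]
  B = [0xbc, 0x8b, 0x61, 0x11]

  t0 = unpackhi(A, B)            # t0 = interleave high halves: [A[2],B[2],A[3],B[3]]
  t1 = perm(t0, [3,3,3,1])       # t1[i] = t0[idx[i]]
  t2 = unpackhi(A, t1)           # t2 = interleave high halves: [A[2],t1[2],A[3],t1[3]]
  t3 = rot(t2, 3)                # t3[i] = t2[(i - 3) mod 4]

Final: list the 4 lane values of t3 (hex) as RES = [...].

RES = [ 0x11  0x49  0x61  0x82 ]

  t0: 82 61 49 11
  t1: 11 11 11 61
  t2: 82 11 49 61
  t3: 11 49 61 82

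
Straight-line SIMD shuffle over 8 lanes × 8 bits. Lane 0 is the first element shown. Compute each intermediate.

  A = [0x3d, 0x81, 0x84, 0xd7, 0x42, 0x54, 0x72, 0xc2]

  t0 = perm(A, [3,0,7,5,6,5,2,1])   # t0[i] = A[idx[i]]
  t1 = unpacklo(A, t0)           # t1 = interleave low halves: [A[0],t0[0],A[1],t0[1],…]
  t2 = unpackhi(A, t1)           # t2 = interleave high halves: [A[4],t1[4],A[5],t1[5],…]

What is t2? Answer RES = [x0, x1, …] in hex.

RES = [ 0x42  0x84  0x54  0xc2  0x72  0xd7  0xc2  0x54 ]

  t0: d7 3d c2 54 72 54 84 81
  t1: 3d d7 81 3d 84 c2 d7 54
  t2: 42 84 54 c2 72 d7 c2 54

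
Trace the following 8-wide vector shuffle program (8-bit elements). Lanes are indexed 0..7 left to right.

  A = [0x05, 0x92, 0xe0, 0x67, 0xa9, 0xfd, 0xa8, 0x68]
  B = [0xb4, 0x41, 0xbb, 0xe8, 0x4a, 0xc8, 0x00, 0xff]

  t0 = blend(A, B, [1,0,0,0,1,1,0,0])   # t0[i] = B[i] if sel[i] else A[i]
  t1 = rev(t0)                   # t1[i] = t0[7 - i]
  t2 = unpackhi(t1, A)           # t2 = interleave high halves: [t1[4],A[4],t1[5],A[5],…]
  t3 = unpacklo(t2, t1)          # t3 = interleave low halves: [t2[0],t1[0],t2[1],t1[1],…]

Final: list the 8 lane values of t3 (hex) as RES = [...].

t0 = [0xb4, 0x92, 0xe0, 0x67, 0x4a, 0xc8, 0xa8, 0x68]
t1 = [0x68, 0xa8, 0xc8, 0x4a, 0x67, 0xe0, 0x92, 0xb4]
t2 = [0x67, 0xa9, 0xe0, 0xfd, 0x92, 0xa8, 0xb4, 0x68]
t3 = [0x67, 0x68, 0xa9, 0xa8, 0xe0, 0xc8, 0xfd, 0x4a]

RES = [ 0x67  0x68  0xa9  0xa8  0xe0  0xc8  0xfd  0x4a ]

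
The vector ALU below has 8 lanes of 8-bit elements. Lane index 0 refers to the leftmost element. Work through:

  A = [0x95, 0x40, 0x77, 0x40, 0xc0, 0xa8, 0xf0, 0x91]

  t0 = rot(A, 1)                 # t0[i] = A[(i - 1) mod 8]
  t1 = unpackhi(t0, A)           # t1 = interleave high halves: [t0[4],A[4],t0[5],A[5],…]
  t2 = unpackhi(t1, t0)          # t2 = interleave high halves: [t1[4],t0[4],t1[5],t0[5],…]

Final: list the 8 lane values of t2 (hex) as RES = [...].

  t0: 91 95 40 77 40 c0 a8 f0
  t1: 40 c0 c0 a8 a8 f0 f0 91
  t2: a8 40 f0 c0 f0 a8 91 f0

RES = [ 0xa8  0x40  0xf0  0xc0  0xf0  0xa8  0x91  0xf0 ]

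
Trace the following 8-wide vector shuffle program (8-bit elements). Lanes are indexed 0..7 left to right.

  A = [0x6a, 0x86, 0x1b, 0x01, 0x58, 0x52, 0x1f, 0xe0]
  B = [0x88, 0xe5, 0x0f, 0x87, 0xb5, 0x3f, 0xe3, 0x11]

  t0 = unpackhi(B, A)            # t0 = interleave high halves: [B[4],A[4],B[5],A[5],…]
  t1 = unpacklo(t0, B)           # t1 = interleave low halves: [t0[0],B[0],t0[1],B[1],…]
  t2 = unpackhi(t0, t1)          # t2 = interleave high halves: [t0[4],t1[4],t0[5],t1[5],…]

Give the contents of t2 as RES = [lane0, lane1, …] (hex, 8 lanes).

  t0: b5 58 3f 52 e3 1f 11 e0
  t1: b5 88 58 e5 3f 0f 52 87
  t2: e3 3f 1f 0f 11 52 e0 87

RES = [ 0xe3  0x3f  0x1f  0x0f  0x11  0x52  0xe0  0x87 ]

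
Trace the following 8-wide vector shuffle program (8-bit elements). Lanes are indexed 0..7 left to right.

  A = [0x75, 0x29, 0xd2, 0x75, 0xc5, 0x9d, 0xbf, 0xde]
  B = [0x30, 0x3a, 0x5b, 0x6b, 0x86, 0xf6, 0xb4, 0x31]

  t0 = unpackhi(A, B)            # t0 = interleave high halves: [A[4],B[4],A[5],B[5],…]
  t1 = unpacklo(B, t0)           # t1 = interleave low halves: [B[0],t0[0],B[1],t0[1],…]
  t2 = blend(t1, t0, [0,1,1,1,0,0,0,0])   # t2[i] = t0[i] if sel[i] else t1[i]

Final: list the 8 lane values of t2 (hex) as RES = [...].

RES = [0x30, 0x86, 0x9d, 0xf6, 0x5b, 0x9d, 0x6b, 0xf6]

t0 = [0xc5, 0x86, 0x9d, 0xf6, 0xbf, 0xb4, 0xde, 0x31]
t1 = [0x30, 0xc5, 0x3a, 0x86, 0x5b, 0x9d, 0x6b, 0xf6]
t2 = [0x30, 0x86, 0x9d, 0xf6, 0x5b, 0x9d, 0x6b, 0xf6]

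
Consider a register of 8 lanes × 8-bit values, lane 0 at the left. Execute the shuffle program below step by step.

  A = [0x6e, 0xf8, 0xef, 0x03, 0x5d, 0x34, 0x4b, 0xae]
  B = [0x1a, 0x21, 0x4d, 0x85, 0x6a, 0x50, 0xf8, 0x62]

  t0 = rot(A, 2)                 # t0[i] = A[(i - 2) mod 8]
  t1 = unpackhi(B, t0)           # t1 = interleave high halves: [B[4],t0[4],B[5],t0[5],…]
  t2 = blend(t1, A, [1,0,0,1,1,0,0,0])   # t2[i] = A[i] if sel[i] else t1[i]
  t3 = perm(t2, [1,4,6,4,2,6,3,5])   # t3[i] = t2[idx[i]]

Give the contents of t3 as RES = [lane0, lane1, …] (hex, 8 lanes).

→ t0 |4b|ae|6e|f8|ef|03|5d|34|
→ t1 |6a|ef|50|03|f8|5d|62|34|
→ t2 |6e|ef|50|03|5d|5d|62|34|
→ t3 |ef|5d|62|5d|50|62|03|5d|

RES = [ 0xef  0x5d  0x62  0x5d  0x50  0x62  0x03  0x5d ]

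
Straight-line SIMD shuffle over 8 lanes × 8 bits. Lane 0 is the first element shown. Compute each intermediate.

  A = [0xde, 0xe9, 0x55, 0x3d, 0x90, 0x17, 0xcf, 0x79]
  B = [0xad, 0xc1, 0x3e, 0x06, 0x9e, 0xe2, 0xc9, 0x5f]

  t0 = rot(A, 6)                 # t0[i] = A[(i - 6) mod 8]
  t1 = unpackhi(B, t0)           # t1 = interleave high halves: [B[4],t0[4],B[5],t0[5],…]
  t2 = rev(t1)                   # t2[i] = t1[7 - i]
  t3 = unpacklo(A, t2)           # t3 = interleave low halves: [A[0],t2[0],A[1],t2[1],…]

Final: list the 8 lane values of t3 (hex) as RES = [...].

RES = [ 0xde  0xe9  0xe9  0x5f  0x55  0xde  0x3d  0xc9 ]

→ t0 |55|3d|90|17|cf|79|de|e9|
→ t1 |9e|cf|e2|79|c9|de|5f|e9|
→ t2 |e9|5f|de|c9|79|e2|cf|9e|
→ t3 |de|e9|e9|5f|55|de|3d|c9|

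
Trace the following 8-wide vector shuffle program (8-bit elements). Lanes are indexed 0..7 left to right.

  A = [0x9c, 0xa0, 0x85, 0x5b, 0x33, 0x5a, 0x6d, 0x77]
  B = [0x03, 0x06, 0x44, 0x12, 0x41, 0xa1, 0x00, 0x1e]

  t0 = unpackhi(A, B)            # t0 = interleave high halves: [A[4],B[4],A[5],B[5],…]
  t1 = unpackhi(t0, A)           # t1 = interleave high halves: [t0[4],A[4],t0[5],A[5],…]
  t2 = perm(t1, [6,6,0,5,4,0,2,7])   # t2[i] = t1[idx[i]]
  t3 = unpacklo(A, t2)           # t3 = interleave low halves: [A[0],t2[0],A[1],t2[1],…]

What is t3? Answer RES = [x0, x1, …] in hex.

RES = [0x9c, 0x1e, 0xa0, 0x1e, 0x85, 0x6d, 0x5b, 0x6d]

  t0: 33 41 5a a1 6d 00 77 1e
  t1: 6d 33 00 5a 77 6d 1e 77
  t2: 1e 1e 6d 6d 77 6d 00 77
  t3: 9c 1e a0 1e 85 6d 5b 6d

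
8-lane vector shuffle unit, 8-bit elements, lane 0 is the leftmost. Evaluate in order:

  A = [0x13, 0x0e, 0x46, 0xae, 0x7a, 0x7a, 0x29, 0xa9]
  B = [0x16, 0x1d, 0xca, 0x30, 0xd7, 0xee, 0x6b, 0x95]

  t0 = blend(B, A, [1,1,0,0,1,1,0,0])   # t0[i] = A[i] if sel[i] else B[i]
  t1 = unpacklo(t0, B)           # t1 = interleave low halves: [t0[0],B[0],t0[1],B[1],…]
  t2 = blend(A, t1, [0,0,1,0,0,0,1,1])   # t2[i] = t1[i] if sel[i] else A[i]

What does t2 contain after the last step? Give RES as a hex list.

→ t0 |13|0e|ca|30|7a|7a|6b|95|
→ t1 |13|16|0e|1d|ca|ca|30|30|
→ t2 |13|0e|0e|ae|7a|7a|30|30|

RES = [ 0x13  0x0e  0x0e  0xae  0x7a  0x7a  0x30  0x30 ]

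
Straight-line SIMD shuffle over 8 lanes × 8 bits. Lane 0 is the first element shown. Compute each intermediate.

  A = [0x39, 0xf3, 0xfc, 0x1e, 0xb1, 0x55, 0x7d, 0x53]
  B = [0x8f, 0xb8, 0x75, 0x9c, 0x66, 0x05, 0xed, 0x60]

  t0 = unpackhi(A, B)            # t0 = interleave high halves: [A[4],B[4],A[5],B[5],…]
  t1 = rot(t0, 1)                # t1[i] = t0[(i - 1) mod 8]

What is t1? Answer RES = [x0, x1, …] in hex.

RES = [0x60, 0xb1, 0x66, 0x55, 0x05, 0x7d, 0xed, 0x53]

  t0: b1 66 55 05 7d ed 53 60
  t1: 60 b1 66 55 05 7d ed 53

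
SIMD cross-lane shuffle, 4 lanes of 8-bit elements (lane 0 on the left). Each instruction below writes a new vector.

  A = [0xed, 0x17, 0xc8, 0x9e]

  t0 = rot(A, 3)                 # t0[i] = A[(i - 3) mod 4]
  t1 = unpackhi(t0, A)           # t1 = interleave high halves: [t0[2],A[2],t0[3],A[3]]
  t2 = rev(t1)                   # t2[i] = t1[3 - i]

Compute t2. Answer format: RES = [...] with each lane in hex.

RES = [0x9e, 0xed, 0xc8, 0x9e]

t0 = [0x17, 0xc8, 0x9e, 0xed]
t1 = [0x9e, 0xc8, 0xed, 0x9e]
t2 = [0x9e, 0xed, 0xc8, 0x9e]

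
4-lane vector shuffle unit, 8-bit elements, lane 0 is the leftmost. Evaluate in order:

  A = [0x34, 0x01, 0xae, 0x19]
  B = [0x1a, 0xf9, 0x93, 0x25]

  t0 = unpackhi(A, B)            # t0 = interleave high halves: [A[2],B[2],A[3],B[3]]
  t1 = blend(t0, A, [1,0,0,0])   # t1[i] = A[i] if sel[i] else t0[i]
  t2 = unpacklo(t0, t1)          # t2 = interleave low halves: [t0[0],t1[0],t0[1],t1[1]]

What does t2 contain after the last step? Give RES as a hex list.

RES = [ 0xae  0x34  0x93  0x93 ]

→ t0 |ae|93|19|25|
→ t1 |34|93|19|25|
→ t2 |ae|34|93|93|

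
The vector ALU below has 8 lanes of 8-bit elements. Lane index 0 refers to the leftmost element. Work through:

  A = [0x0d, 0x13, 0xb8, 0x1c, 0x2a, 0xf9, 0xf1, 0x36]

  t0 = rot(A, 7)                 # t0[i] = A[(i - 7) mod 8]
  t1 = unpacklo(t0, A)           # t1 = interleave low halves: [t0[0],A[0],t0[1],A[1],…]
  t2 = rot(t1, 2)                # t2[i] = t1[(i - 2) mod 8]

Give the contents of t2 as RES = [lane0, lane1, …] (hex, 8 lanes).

t0 = [0x13, 0xb8, 0x1c, 0x2a, 0xf9, 0xf1, 0x36, 0x0d]
t1 = [0x13, 0x0d, 0xb8, 0x13, 0x1c, 0xb8, 0x2a, 0x1c]
t2 = [0x2a, 0x1c, 0x13, 0x0d, 0xb8, 0x13, 0x1c, 0xb8]

RES = [ 0x2a  0x1c  0x13  0x0d  0xb8  0x13  0x1c  0xb8 ]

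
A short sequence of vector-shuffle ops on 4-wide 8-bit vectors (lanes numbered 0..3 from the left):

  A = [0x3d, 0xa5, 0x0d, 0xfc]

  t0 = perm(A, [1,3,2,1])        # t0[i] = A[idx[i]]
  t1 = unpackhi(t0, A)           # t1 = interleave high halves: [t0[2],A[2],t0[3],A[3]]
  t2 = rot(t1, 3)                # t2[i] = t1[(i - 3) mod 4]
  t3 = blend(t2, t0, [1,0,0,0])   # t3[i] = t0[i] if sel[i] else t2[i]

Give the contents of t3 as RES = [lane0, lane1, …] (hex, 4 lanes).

RES = [0xa5, 0xa5, 0xfc, 0x0d]

t0 = [0xa5, 0xfc, 0x0d, 0xa5]
t1 = [0x0d, 0x0d, 0xa5, 0xfc]
t2 = [0x0d, 0xa5, 0xfc, 0x0d]
t3 = [0xa5, 0xa5, 0xfc, 0x0d]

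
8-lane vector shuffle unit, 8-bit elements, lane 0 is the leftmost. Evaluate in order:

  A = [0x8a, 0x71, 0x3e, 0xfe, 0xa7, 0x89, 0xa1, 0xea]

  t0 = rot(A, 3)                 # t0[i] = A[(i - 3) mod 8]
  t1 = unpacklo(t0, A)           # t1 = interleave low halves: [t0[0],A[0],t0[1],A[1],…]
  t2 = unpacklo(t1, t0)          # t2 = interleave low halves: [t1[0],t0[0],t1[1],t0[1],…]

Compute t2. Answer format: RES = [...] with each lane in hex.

RES = [0x89, 0x89, 0x8a, 0xa1, 0xa1, 0xea, 0x71, 0x8a]

→ t0 |89|a1|ea|8a|71|3e|fe|a7|
→ t1 |89|8a|a1|71|ea|3e|8a|fe|
→ t2 |89|89|8a|a1|a1|ea|71|8a|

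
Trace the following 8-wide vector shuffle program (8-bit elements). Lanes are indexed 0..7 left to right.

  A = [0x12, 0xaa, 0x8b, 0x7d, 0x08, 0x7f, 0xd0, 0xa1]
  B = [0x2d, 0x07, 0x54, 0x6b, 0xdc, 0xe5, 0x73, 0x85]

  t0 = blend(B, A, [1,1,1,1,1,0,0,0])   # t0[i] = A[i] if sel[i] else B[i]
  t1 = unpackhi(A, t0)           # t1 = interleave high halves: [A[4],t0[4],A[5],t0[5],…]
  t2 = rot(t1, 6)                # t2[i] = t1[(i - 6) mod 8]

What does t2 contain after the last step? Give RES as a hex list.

RES = [ 0x7f  0xe5  0xd0  0x73  0xa1  0x85  0x08  0x08 ]

→ t0 |12|aa|8b|7d|08|e5|73|85|
→ t1 |08|08|7f|e5|d0|73|a1|85|
→ t2 |7f|e5|d0|73|a1|85|08|08|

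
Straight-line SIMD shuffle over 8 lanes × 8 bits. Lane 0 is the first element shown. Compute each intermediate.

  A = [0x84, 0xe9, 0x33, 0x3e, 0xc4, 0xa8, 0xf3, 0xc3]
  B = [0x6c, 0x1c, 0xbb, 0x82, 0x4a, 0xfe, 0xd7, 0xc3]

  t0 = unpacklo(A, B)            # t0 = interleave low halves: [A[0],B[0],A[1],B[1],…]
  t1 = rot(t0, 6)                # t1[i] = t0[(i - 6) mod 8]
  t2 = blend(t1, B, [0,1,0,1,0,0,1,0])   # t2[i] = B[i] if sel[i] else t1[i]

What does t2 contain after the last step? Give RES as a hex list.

RES = [0xe9, 0x1c, 0x33, 0x82, 0x3e, 0x82, 0xd7, 0x6c]

→ t0 |84|6c|e9|1c|33|bb|3e|82|
→ t1 |e9|1c|33|bb|3e|82|84|6c|
→ t2 |e9|1c|33|82|3e|82|d7|6c|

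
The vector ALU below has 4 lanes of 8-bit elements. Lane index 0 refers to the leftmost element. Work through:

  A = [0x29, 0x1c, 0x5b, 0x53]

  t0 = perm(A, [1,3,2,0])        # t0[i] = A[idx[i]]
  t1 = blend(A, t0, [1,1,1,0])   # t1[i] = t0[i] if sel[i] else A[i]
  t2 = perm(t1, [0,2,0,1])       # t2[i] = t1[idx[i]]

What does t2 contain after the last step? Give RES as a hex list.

RES = [0x1c, 0x5b, 0x1c, 0x53]

t0 = [0x1c, 0x53, 0x5b, 0x29]
t1 = [0x1c, 0x53, 0x5b, 0x53]
t2 = [0x1c, 0x5b, 0x1c, 0x53]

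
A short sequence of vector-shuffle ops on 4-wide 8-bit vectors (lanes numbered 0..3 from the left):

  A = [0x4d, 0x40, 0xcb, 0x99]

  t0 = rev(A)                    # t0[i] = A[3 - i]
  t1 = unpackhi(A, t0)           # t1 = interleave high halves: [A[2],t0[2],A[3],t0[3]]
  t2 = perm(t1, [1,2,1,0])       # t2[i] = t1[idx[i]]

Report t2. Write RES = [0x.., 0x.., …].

RES = [0x40, 0x99, 0x40, 0xcb]

→ t0 |99|cb|40|4d|
→ t1 |cb|40|99|4d|
→ t2 |40|99|40|cb|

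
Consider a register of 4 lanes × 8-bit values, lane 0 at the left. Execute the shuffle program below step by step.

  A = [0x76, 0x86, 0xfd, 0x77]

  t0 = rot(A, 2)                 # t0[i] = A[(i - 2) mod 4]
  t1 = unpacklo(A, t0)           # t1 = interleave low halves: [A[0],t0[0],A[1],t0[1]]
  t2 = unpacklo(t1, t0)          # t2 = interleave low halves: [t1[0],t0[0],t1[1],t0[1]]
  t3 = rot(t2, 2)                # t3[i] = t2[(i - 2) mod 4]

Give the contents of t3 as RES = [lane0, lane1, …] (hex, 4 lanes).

RES = [0xfd, 0x77, 0x76, 0xfd]

  t0: fd 77 76 86
  t1: 76 fd 86 77
  t2: 76 fd fd 77
  t3: fd 77 76 fd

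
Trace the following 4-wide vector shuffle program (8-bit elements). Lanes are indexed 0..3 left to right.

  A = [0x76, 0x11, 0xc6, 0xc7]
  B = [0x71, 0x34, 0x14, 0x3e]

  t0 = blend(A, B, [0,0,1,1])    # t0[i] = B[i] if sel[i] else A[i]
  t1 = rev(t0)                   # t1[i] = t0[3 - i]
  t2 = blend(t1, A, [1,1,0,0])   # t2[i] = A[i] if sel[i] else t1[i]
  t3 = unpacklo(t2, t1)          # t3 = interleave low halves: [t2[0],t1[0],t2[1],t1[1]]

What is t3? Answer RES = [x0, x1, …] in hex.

RES = [0x76, 0x3e, 0x11, 0x14]

  t0: 76 11 14 3e
  t1: 3e 14 11 76
  t2: 76 11 11 76
  t3: 76 3e 11 14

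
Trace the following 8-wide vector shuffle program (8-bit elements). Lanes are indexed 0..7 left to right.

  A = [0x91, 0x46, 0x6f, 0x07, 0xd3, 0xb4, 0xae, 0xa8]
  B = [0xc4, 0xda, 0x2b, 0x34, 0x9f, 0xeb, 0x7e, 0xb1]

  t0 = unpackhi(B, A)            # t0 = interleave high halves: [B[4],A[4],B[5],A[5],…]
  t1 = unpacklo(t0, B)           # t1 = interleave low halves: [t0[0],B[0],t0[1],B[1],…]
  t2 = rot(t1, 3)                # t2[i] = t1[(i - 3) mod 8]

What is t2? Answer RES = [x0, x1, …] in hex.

RES = [ 0x2b  0xb4  0x34  0x9f  0xc4  0xd3  0xda  0xeb ]

→ t0 |9f|d3|eb|b4|7e|ae|b1|a8|
→ t1 |9f|c4|d3|da|eb|2b|b4|34|
→ t2 |2b|b4|34|9f|c4|d3|da|eb|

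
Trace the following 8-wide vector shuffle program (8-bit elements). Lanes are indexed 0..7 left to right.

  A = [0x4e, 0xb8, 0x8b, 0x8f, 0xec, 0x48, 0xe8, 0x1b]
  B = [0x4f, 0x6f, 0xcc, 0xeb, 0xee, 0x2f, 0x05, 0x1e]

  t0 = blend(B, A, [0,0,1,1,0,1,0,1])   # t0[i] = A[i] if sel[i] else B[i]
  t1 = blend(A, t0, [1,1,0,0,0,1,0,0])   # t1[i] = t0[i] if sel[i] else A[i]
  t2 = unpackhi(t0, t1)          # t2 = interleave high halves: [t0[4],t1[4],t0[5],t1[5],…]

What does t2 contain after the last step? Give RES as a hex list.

t0 = [0x4f, 0x6f, 0x8b, 0x8f, 0xee, 0x48, 0x05, 0x1b]
t1 = [0x4f, 0x6f, 0x8b, 0x8f, 0xec, 0x48, 0xe8, 0x1b]
t2 = [0xee, 0xec, 0x48, 0x48, 0x05, 0xe8, 0x1b, 0x1b]

RES = [ 0xee  0xec  0x48  0x48  0x05  0xe8  0x1b  0x1b ]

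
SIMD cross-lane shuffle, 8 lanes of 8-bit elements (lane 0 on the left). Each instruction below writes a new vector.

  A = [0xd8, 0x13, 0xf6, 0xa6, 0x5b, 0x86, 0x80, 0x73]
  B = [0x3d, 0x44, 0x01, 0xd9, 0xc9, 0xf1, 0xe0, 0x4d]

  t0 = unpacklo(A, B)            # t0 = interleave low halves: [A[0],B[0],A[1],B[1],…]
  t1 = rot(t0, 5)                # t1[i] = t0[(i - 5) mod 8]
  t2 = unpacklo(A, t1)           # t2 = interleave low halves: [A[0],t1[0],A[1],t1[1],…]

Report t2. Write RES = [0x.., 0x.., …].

  t0: d8 3d 13 44 f6 01 a6 d9
  t1: 44 f6 01 a6 d9 d8 3d 13
  t2: d8 44 13 f6 f6 01 a6 a6

RES = [ 0xd8  0x44  0x13  0xf6  0xf6  0x01  0xa6  0xa6 ]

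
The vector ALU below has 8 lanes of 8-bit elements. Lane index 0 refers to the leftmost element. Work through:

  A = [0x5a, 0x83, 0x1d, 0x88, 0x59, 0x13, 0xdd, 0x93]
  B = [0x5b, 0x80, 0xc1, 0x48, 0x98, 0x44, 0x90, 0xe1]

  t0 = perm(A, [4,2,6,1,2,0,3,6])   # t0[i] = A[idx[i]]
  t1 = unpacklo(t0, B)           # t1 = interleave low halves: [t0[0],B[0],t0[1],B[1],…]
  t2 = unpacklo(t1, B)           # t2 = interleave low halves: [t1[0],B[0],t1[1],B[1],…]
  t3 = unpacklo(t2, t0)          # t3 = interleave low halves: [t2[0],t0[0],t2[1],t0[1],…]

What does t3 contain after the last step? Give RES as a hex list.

RES = [ 0x59  0x59  0x5b  0x1d  0x5b  0xdd  0x80  0x83 ]

t0 = [0x59, 0x1d, 0xdd, 0x83, 0x1d, 0x5a, 0x88, 0xdd]
t1 = [0x59, 0x5b, 0x1d, 0x80, 0xdd, 0xc1, 0x83, 0x48]
t2 = [0x59, 0x5b, 0x5b, 0x80, 0x1d, 0xc1, 0x80, 0x48]
t3 = [0x59, 0x59, 0x5b, 0x1d, 0x5b, 0xdd, 0x80, 0x83]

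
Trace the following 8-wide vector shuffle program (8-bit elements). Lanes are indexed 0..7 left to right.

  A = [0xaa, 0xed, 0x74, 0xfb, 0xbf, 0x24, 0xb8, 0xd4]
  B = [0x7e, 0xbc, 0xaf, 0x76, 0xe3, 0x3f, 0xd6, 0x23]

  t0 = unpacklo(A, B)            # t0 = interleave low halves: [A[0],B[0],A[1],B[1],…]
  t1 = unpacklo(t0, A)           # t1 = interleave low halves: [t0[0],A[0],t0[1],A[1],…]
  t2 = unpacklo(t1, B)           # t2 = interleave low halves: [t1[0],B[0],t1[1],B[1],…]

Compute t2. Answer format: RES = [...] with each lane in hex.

  t0: aa 7e ed bc 74 af fb 76
  t1: aa aa 7e ed ed 74 bc fb
  t2: aa 7e aa bc 7e af ed 76

RES = [ 0xaa  0x7e  0xaa  0xbc  0x7e  0xaf  0xed  0x76 ]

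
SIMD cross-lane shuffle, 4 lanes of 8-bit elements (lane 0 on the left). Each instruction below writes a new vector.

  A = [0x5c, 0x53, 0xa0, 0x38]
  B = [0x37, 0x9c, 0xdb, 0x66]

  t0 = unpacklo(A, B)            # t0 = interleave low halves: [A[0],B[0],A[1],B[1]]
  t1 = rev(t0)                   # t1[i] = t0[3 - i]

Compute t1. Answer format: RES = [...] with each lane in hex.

t0 = [0x5c, 0x37, 0x53, 0x9c]
t1 = [0x9c, 0x53, 0x37, 0x5c]

RES = [0x9c, 0x53, 0x37, 0x5c]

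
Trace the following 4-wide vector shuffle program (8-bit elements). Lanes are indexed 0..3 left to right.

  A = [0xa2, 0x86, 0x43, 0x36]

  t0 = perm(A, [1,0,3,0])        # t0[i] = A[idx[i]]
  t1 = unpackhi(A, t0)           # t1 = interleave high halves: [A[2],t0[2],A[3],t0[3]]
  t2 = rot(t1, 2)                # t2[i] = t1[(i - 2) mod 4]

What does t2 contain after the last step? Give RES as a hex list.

RES = [ 0x36  0xa2  0x43  0x36 ]

t0 = [0x86, 0xa2, 0x36, 0xa2]
t1 = [0x43, 0x36, 0x36, 0xa2]
t2 = [0x36, 0xa2, 0x43, 0x36]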